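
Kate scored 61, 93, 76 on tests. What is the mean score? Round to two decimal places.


Add the scores:
61 + 93 + 76 = 230
Divide by the number of tests:
230 / 3 = 76.6666... ≈ 76.67

76.67


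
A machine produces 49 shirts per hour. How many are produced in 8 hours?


Production rate: 49 shirts per hour
Time: 8 hours
Total: 49 x 8 = 392 shirts

392 shirts


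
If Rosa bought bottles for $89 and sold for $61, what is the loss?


Selling price = $61
Cost price = $89
Loss = cost price - selling price:
Loss = $89 - $61 = $28

$28


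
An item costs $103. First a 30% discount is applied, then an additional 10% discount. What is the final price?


First discount:
30% of $103 = $30.90
Price after first discount:
$103 - $30.90 = $72.10
Second discount:
10% of $72.10 = $7.21
Final price:
$72.10 - $7.21 = $64.89

$64.89


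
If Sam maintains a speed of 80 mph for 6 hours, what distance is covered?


Use the formula: distance = speed x time
Speed = 80 mph, Time = 6 hours
80 x 6 = 480 miles

480 miles


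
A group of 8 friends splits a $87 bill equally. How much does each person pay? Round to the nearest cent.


Total bill: $87
Number of people: 8
Each pays: $87 / 8 = $10.875 ≈ $10.88

$10.88


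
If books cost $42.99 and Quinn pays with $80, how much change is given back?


Start with the amount paid:
$80
Subtract the price:
$80 - $42.99 = $37.01

$37.01


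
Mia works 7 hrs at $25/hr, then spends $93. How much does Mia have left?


Calculate earnings:
7 x $25 = $175
Subtract spending:
$175 - $93 = $82

$82


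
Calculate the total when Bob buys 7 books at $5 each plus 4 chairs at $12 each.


Cost of books:
7 x $5 = $35
Cost of chairs:
4 x $12 = $48
Add both:
$35 + $48 = $83

$83


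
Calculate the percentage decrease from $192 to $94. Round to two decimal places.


Find the absolute change:
|94 - 192| = 98
Divide by original and multiply by 100:
98 / 192 x 100 = 51.0416...% ≈ 51.04%

51.04%


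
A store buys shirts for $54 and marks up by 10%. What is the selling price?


Calculate the markup amount:
10% of $54 = $5.40
Add to cost:
$54 + $5.40 = $59.40

$59.40


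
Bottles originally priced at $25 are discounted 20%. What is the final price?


Calculate the discount amount:
20% of $25 = $5
Subtract from original:
$25 - $5 = $20

$20


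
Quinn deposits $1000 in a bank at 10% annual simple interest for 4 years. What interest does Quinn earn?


Use the formula I = P x R x T / 100
P x R x T = 1000 x 10 x 4 = 40000
I = 40000 / 100 = $400

$400


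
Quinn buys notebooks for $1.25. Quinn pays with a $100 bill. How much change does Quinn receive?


Start with the amount paid:
$100
Subtract the price:
$100 - $1.25 = $98.75

$98.75


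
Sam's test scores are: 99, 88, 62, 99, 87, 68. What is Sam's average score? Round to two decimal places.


Add the scores:
99 + 88 + 62 + 99 + 87 + 68 = 503
Divide by the number of tests:
503 / 6 = 83.8333... ≈ 83.83

83.83


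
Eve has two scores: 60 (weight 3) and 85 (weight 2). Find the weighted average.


Weighted sum:
3 x 60 + 2 x 85 = 350
Total weight:
3 + 2 = 5
Weighted average:
350 / 5 = 70

70


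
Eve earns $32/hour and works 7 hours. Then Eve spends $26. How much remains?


Calculate earnings:
7 x $32 = $224
Subtract spending:
$224 - $26 = $198

$198


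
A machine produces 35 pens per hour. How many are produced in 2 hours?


Production rate: 35 pens per hour
Time: 2 hours
Total: 35 x 2 = 70 pens

70 pens


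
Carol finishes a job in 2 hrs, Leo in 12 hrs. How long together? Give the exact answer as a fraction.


Carol's rate: 1/2 of the job per hour
Leo's rate: 1/12 of the job per hour
Combined rate: 1/2 + 1/12 = 7/12 per hour
Time = 1 / (7/12) = 12/7 hours (≈ 1.71 hours)

12/7 hours


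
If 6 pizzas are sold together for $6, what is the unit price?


Total cost: $6
Number of items: 6
Unit price: $6 / 6 = $1

$1


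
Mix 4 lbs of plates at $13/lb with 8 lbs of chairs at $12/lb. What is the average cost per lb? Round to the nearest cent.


Cost of plates:
4 x $13 = $52
Cost of chairs:
8 x $12 = $96
Total cost: $52 + $96 = $148
Total weight: 12 lbs
Average: $148 / 12 = $12.3333... ≈ $12.33/lb

$12.33/lb


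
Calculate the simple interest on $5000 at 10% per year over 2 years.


Use the formula I = P x R x T / 100
P x R x T = 5000 x 10 x 2 = 100000
I = 100000 / 100 = $1000

$1000


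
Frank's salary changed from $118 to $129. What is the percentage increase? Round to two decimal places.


Find the absolute change:
|129 - 118| = 11
Divide by original and multiply by 100:
11 / 118 x 100 = 9.3220...% ≈ 9.32%

9.32%


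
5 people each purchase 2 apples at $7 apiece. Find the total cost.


Cost per person:
2 x $7 = $14
Group total:
5 x $14 = $70

$70


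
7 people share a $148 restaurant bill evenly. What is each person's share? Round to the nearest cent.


Total bill: $148
Number of people: 7
Each pays: $148 / 7 = $21.1428... ≈ $21.14

$21.14


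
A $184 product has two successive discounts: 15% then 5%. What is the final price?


First discount:
15% of $184 = $27.60
Price after first discount:
$184 - $27.60 = $156.40
Second discount:
5% of $156.40 = $7.82
Final price:
$156.40 - $7.82 = $148.58

$148.58


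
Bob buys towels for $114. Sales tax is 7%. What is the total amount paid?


Calculate the tax:
7% of $114 = $7.98
Add tax to price:
$114 + $7.98 = $121.98

$121.98


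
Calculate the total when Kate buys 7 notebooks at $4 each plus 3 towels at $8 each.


Cost of notebooks:
7 x $4 = $28
Cost of towels:
3 x $8 = $24
Add both:
$28 + $24 = $52

$52


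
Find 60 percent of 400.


Convert percentage to decimal:
60% = 0.6
Multiply:
400 x 0.6 = 240

240


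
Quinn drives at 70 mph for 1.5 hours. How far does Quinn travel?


Use the formula: distance = speed x time
Speed = 70 mph, Time = 1.5 hours
70 x 1.5 = 105 miles

105 miles


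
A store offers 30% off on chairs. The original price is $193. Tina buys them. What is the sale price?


Calculate the discount amount:
30% of $193 = $57.90
Subtract from original:
$193 - $57.90 = $135.10

$135.10


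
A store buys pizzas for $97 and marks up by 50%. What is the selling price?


Calculate the markup amount:
50% of $97 = $48.50
Add to cost:
$97 + $48.50 = $145.50

$145.50


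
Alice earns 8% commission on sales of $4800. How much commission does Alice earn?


Convert rate to decimal:
8% = 0.08
Multiply by sales:
$4800 x 0.08 = $384

$384


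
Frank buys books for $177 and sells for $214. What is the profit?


Selling price = $214
Cost price = $177
Profit = selling price - cost price:
Profit = $214 - $177 = $37

$37


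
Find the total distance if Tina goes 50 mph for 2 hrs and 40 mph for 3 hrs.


Leg 1 distance:
50 x 2 = 100 miles
Leg 2 distance:
40 x 3 = 120 miles
Total distance:
100 + 120 = 220 miles

220 miles


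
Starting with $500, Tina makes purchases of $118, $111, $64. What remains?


Add up expenses:
$118 + $111 + $64 = $293
Subtract from budget:
$500 - $293 = $207

$207


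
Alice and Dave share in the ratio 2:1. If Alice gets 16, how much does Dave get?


Find the multiplier:
16 / 2 = 8
Apply to Dave's share:
1 x 8 = 8

8


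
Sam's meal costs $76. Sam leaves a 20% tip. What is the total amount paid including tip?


Calculate the tip:
20% of $76 = $15.20
Add tip to meal cost:
$76 + $15.20 = $91.20

$91.20


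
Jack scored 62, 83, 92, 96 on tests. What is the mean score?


Add the scores:
62 + 83 + 92 + 96 = 333
Divide by the number of tests:
333 / 4 = 83.25

83.25


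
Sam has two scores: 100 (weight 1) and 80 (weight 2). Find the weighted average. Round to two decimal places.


Weighted sum:
1 x 100 + 2 x 80 = 260
Total weight:
1 + 2 = 3
Weighted average:
260 / 3 = 86.6666... ≈ 86.67

86.67


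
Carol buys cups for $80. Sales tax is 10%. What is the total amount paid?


Calculate the tax:
10% of $80 = $8
Add tax to price:
$80 + $8 = $88

$88


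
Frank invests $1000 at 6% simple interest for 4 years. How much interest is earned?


Use the formula I = P x R x T / 100
P x R x T = 1000 x 6 x 4 = 24000
I = 24000 / 100 = $240

$240


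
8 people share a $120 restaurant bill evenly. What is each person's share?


Total bill: $120
Number of people: 8
Each pays: $120 / 8 = $15

$15


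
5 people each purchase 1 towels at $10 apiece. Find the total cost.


Cost per person:
1 x $10 = $10
Group total:
5 x $10 = $50

$50


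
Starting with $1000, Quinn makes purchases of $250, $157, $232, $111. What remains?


Add up expenses:
$250 + $157 + $232 + $111 = $750
Subtract from budget:
$1000 - $750 = $250

$250


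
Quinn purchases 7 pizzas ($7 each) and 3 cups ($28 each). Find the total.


Cost of pizzas:
7 x $7 = $49
Cost of cups:
3 x $28 = $84
Add both:
$49 + $84 = $133

$133


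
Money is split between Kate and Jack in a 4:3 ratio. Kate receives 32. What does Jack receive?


Find the multiplier:
32 / 4 = 8
Apply to Jack's share:
3 x 8 = 24

24


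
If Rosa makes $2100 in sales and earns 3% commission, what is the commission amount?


Convert rate to decimal:
3% = 0.03
Multiply by sales:
$2100 x 0.03 = $63

$63


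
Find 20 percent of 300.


Convert percentage to decimal:
20% = 0.2
Multiply:
300 x 0.2 = 60

60


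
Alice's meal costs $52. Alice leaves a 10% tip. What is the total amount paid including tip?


Calculate the tip:
10% of $52 = $5.20
Add tip to meal cost:
$52 + $5.20 = $57.20

$57.20


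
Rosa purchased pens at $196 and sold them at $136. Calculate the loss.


Selling price = $136
Cost price = $196
Loss = cost price - selling price:
Loss = $196 - $136 = $60

$60


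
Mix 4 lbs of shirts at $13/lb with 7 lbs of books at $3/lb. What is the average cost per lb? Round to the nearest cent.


Cost of shirts:
4 x $13 = $52
Cost of books:
7 x $3 = $21
Total cost: $52 + $21 = $73
Total weight: 11 lbs
Average: $73 / 11 = $6.6363... ≈ $6.64/lb

$6.64/lb


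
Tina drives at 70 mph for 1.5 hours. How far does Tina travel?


Use the formula: distance = speed x time
Speed = 70 mph, Time = 1.5 hours
70 x 1.5 = 105 miles

105 miles


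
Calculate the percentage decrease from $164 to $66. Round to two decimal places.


Find the absolute change:
|66 - 164| = 98
Divide by original and multiply by 100:
98 / 164 x 100 = 59.7560...% ≈ 59.76%

59.76%


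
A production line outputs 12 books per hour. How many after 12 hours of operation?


Production rate: 12 books per hour
Time: 12 hours
Total: 12 x 12 = 144 books

144 books


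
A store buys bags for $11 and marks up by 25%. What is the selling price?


Calculate the markup amount:
25% of $11 = $2.75
Add to cost:
$11 + $2.75 = $13.75

$13.75


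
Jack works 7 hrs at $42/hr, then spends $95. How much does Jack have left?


Calculate earnings:
7 x $42 = $294
Subtract spending:
$294 - $95 = $199

$199


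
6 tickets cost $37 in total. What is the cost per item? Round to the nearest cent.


Total cost: $37
Number of items: 6
Unit price: $37 / 6 = $6.1666... ≈ $6.17

$6.17


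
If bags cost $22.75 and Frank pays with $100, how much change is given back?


Start with the amount paid:
$100
Subtract the price:
$100 - $22.75 = $77.25

$77.25


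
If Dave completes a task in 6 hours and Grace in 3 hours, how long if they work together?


Dave's rate: 1/6 of the job per hour
Grace's rate: 1/3 of the job per hour
Combined rate: 1/6 + 1/3 = 1/2 per hour
Time = 1 / (1/2) = 2 hours

2 hours


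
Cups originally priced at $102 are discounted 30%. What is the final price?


Calculate the discount amount:
30% of $102 = $30.60
Subtract from original:
$102 - $30.60 = $71.40

$71.40


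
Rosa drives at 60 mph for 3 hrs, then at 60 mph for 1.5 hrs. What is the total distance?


Leg 1 distance:
60 x 3 = 180 miles
Leg 2 distance:
60 x 1.5 = 90 miles
Total distance:
180 + 90 = 270 miles

270 miles


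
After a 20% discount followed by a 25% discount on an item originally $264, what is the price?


First discount:
20% of $264 = $52.80
Price after first discount:
$264 - $52.80 = $211.20
Second discount:
25% of $211.20 = $52.80
Final price:
$211.20 - $52.80 = $158.40

$158.40


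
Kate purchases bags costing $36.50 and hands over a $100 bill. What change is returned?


Start with the amount paid:
$100
Subtract the price:
$100 - $36.50 = $63.50

$63.50


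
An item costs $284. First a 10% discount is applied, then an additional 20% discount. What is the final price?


First discount:
10% of $284 = $28.40
Price after first discount:
$284 - $28.40 = $255.60
Second discount:
20% of $255.60 = $51.12
Final price:
$255.60 - $51.12 = $204.48

$204.48


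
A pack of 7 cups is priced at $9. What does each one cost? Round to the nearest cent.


Total cost: $9
Number of items: 7
Unit price: $9 / 7 = $1.2857... ≈ $1.29

$1.29


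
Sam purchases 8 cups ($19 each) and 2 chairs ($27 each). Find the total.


Cost of cups:
8 x $19 = $152
Cost of chairs:
2 x $27 = $54
Add both:
$152 + $54 = $206

$206


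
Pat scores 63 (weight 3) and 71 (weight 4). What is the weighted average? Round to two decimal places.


Weighted sum:
3 x 63 + 4 x 71 = 473
Total weight:
3 + 4 = 7
Weighted average:
473 / 7 = 67.5714... ≈ 67.57

67.57


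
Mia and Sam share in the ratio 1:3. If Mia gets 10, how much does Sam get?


Find the multiplier:
10 / 1 = 10
Apply to Sam's share:
3 x 10 = 30

30


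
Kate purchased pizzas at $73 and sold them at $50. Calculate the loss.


Selling price = $50
Cost price = $73
Loss = cost price - selling price:
Loss = $73 - $50 = $23

$23


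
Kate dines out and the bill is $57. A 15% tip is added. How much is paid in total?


Calculate the tip:
15% of $57 = $8.55
Add tip to meal cost:
$57 + $8.55 = $65.55

$65.55


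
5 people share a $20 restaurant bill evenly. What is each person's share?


Total bill: $20
Number of people: 5
Each pays: $20 / 5 = $4

$4


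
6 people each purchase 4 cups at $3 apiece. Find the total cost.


Cost per person:
4 x $3 = $12
Group total:
6 x $12 = $72

$72


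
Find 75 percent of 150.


Convert percentage to decimal:
75% = 0.75
Multiply:
150 x 0.75 = 112.5

112.5


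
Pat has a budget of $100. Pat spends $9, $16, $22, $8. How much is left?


Add up expenses:
$9 + $16 + $22 + $8 = $55
Subtract from budget:
$100 - $55 = $45

$45


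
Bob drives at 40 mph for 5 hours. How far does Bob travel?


Use the formula: distance = speed x time
Speed = 40 mph, Time = 5 hours
40 x 5 = 200 miles

200 miles


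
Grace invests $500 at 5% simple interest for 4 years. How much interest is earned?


Use the formula I = P x R x T / 100
P x R x T = 500 x 5 x 4 = 10000
I = 10000 / 100 = $100

$100


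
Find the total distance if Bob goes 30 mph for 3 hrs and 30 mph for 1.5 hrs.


Leg 1 distance:
30 x 3 = 90 miles
Leg 2 distance:
30 x 1.5 = 45 miles
Total distance:
90 + 45 = 135 miles

135 miles


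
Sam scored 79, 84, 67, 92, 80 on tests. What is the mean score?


Add the scores:
79 + 84 + 67 + 92 + 80 = 402
Divide by the number of tests:
402 / 5 = 80.4

80.4


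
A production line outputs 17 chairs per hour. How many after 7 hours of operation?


Production rate: 17 chairs per hour
Time: 7 hours
Total: 17 x 7 = 119 chairs

119 chairs


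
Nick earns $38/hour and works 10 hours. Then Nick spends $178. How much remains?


Calculate earnings:
10 x $38 = $380
Subtract spending:
$380 - $178 = $202

$202


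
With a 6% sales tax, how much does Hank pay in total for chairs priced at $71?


Calculate the tax:
6% of $71 = $4.26
Add tax to price:
$71 + $4.26 = $75.26

$75.26


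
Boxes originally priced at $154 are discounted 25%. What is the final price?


Calculate the discount amount:
25% of $154 = $38.50
Subtract from original:
$154 - $38.50 = $115.50

$115.50


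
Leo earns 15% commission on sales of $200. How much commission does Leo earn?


Convert rate to decimal:
15% = 0.15
Multiply by sales:
$200 x 0.15 = $30

$30


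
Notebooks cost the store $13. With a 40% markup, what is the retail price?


Calculate the markup amount:
40% of $13 = $5.20
Add to cost:
$13 + $5.20 = $18.20

$18.20


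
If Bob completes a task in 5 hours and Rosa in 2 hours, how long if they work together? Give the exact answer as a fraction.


Bob's rate: 1/5 of the job per hour
Rosa's rate: 1/2 of the job per hour
Combined rate: 1/5 + 1/2 = 7/10 per hour
Time = 1 / (7/10) = 10/7 hours (≈ 1.43 hours)

10/7 hours


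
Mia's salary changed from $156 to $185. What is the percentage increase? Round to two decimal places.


Find the absolute change:
|185 - 156| = 29
Divide by original and multiply by 100:
29 / 156 x 100 = 18.5897...% ≈ 18.59%

18.59%


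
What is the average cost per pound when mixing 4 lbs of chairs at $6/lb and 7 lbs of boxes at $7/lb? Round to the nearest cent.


Cost of chairs:
4 x $6 = $24
Cost of boxes:
7 x $7 = $49
Total cost: $24 + $49 = $73
Total weight: 11 lbs
Average: $73 / 11 = $6.6363... ≈ $6.64/lb

$6.64/lb


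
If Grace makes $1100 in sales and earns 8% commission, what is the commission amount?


Convert rate to decimal:
8% = 0.08
Multiply by sales:
$1100 x 0.08 = $88

$88


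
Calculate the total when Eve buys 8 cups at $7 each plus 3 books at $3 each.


Cost of cups:
8 x $7 = $56
Cost of books:
3 x $3 = $9
Add both:
$56 + $9 = $65

$65


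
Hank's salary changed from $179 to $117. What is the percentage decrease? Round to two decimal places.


Find the absolute change:
|117 - 179| = 62
Divide by original and multiply by 100:
62 / 179 x 100 = 34.6368...% ≈ 34.64%

34.64%


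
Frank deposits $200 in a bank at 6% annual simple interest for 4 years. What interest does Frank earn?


Use the formula I = P x R x T / 100
P x R x T = 200 x 6 x 4 = 4800
I = 4800 / 100 = $48

$48


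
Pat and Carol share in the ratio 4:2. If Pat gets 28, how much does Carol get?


Find the multiplier:
28 / 4 = 7
Apply to Carol's share:
2 x 7 = 14

14


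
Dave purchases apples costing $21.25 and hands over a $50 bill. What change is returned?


Start with the amount paid:
$50
Subtract the price:
$50 - $21.25 = $28.75

$28.75


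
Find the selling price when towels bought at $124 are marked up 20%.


Calculate the markup amount:
20% of $124 = $24.80
Add to cost:
$124 + $24.80 = $148.80

$148.80


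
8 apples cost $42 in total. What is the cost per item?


Total cost: $42
Number of items: 8
Unit price: $42 / 8 = $5.25

$5.25


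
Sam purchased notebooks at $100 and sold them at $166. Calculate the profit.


Selling price = $166
Cost price = $100
Profit = selling price - cost price:
Profit = $166 - $100 = $66

$66


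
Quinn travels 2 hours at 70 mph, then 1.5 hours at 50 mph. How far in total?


Leg 1 distance:
70 x 2 = 140 miles
Leg 2 distance:
50 x 1.5 = 75 miles
Total distance:
140 + 75 = 215 miles

215 miles


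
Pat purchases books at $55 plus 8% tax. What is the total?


Calculate the tax:
8% of $55 = $4.40
Add tax to price:
$55 + $4.40 = $59.40

$59.40


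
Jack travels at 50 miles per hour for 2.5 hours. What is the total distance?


Use the formula: distance = speed x time
Speed = 50 mph, Time = 2.5 hours
50 x 2.5 = 125 miles

125 miles


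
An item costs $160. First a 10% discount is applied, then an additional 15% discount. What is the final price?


First discount:
10% of $160 = $16
Price after first discount:
$160 - $16 = $144
Second discount:
15% of $144 = $21.60
Final price:
$144 - $21.60 = $122.40

$122.40


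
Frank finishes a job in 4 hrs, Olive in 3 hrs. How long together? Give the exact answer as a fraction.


Frank's rate: 1/4 of the job per hour
Olive's rate: 1/3 of the job per hour
Combined rate: 1/4 + 1/3 = 7/12 per hour
Time = 1 / (7/12) = 12/7 hours (≈ 1.71 hours)

12/7 hours


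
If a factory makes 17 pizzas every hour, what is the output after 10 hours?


Production rate: 17 pizzas per hour
Time: 10 hours
Total: 17 x 10 = 170 pizzas

170 pizzas


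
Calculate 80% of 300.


Convert percentage to decimal:
80% = 0.8
Multiply:
300 x 0.8 = 240

240


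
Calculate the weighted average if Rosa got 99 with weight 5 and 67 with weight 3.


Weighted sum:
5 x 99 + 3 x 67 = 696
Total weight:
5 + 3 = 8
Weighted average:
696 / 8 = 87

87


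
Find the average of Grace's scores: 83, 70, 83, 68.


Add the scores:
83 + 70 + 83 + 68 = 304
Divide by the number of tests:
304 / 4 = 76

76


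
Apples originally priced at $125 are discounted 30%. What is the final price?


Calculate the discount amount:
30% of $125 = $37.50
Subtract from original:
$125 - $37.50 = $87.50

$87.50


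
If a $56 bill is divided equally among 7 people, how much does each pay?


Total bill: $56
Number of people: 7
Each pays: $56 / 7 = $8

$8


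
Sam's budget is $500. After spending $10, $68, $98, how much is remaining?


Add up expenses:
$10 + $68 + $98 = $176
Subtract from budget:
$500 - $176 = $324

$324


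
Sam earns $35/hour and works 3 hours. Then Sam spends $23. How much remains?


Calculate earnings:
3 x $35 = $105
Subtract spending:
$105 - $23 = $82

$82


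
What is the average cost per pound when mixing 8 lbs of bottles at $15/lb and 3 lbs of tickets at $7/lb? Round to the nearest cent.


Cost of bottles:
8 x $15 = $120
Cost of tickets:
3 x $7 = $21
Total cost: $120 + $21 = $141
Total weight: 11 lbs
Average: $141 / 11 = $12.8181... ≈ $12.82/lb

$12.82/lb


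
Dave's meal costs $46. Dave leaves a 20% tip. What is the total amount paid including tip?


Calculate the tip:
20% of $46 = $9.20
Add tip to meal cost:
$46 + $9.20 = $55.20

$55.20


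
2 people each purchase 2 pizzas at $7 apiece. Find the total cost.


Cost per person:
2 x $7 = $14
Group total:
2 x $14 = $28

$28


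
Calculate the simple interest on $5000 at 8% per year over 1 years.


Use the formula I = P x R x T / 100
P x R x T = 5000 x 8 x 1 = 40000
I = 40000 / 100 = $400

$400


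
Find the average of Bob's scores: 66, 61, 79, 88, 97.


Add the scores:
66 + 61 + 79 + 88 + 97 = 391
Divide by the number of tests:
391 / 5 = 78.2

78.2


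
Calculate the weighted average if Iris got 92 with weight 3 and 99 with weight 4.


Weighted sum:
3 x 92 + 4 x 99 = 672
Total weight:
3 + 4 = 7
Weighted average:
672 / 7 = 96

96


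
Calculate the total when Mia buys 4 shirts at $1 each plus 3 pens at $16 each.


Cost of shirts:
4 x $1 = $4
Cost of pens:
3 x $16 = $48
Add both:
$4 + $48 = $52

$52


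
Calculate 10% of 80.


Convert percentage to decimal:
10% = 0.1
Multiply:
80 x 0.1 = 8

8


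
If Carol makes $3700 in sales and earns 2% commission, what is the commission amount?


Convert rate to decimal:
2% = 0.02
Multiply by sales:
$3700 x 0.02 = $74

$74


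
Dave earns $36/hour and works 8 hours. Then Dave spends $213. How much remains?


Calculate earnings:
8 x $36 = $288
Subtract spending:
$288 - $213 = $75

$75


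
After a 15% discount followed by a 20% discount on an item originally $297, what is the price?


First discount:
15% of $297 = $44.55
Price after first discount:
$297 - $44.55 = $252.45
Second discount:
20% of $252.45 = $50.49
Final price:
$252.45 - $50.49 = $201.96

$201.96


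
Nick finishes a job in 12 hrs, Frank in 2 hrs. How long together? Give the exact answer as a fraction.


Nick's rate: 1/12 of the job per hour
Frank's rate: 1/2 of the job per hour
Combined rate: 1/12 + 1/2 = 7/12 per hour
Time = 1 / (7/12) = 12/7 hours (≈ 1.71 hours)

12/7 hours


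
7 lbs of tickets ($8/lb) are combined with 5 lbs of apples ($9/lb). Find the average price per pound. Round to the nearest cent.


Cost of tickets:
7 x $8 = $56
Cost of apples:
5 x $9 = $45
Total cost: $56 + $45 = $101
Total weight: 12 lbs
Average: $101 / 12 = $8.4166... ≈ $8.42/lb

$8.42/lb


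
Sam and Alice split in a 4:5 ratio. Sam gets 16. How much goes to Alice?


Find the multiplier:
16 / 4 = 4
Apply to Alice's share:
5 x 4 = 20

20


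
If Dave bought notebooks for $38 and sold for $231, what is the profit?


Selling price = $231
Cost price = $38
Profit = selling price - cost price:
Profit = $231 - $38 = $193

$193


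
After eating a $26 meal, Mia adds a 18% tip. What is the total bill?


Calculate the tip:
18% of $26 = $4.68
Add tip to meal cost:
$26 + $4.68 = $30.68

$30.68


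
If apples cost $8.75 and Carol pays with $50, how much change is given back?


Start with the amount paid:
$50
Subtract the price:
$50 - $8.75 = $41.25

$41.25


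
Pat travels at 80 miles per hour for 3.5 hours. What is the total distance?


Use the formula: distance = speed x time
Speed = 80 mph, Time = 3.5 hours
80 x 3.5 = 280 miles

280 miles


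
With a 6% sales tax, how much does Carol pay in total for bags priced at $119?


Calculate the tax:
6% of $119 = $7.14
Add tax to price:
$119 + $7.14 = $126.14

$126.14


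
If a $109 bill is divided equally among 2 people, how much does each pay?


Total bill: $109
Number of people: 2
Each pays: $109 / 2 = $54.50

$54.50


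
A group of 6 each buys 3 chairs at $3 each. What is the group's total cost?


Cost per person:
3 x $3 = $9
Group total:
6 x $9 = $54

$54


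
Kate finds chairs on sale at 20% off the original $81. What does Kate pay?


Calculate the discount amount:
20% of $81 = $16.20
Subtract from original:
$81 - $16.20 = $64.80

$64.80


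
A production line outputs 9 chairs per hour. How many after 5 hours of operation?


Production rate: 9 chairs per hour
Time: 5 hours
Total: 9 x 5 = 45 chairs

45 chairs


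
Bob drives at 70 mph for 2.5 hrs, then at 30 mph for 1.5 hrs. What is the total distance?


Leg 1 distance:
70 x 2.5 = 175 miles
Leg 2 distance:
30 x 1.5 = 45 miles
Total distance:
175 + 45 = 220 miles

220 miles


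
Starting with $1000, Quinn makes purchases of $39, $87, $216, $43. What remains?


Add up expenses:
$39 + $87 + $216 + $43 = $385
Subtract from budget:
$1000 - $385 = $615

$615


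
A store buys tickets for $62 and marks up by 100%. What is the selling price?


Calculate the markup amount:
100% of $62 = $62
Add to cost:
$62 + $62 = $124

$124


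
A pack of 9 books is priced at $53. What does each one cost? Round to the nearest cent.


Total cost: $53
Number of items: 9
Unit price: $53 / 9 = $5.8888... ≈ $5.89

$5.89


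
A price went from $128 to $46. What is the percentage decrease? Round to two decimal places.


Find the absolute change:
|46 - 128| = 82
Divide by original and multiply by 100:
82 / 128 x 100 = 64.0625% ≈ 64.06%

64.06%


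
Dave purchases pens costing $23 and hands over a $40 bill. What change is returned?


Start with the amount paid:
$40
Subtract the price:
$40 - $23 = $17

$17


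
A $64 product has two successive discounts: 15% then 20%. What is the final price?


First discount:
15% of $64 = $9.60
Price after first discount:
$64 - $9.60 = $54.40
Second discount:
20% of $54.40 = $10.88
Final price:
$54.40 - $10.88 = $43.52

$43.52


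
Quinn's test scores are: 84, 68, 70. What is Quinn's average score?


Add the scores:
84 + 68 + 70 = 222
Divide by the number of tests:
222 / 3 = 74

74


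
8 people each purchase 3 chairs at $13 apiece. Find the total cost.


Cost per person:
3 x $13 = $39
Group total:
8 x $39 = $312

$312


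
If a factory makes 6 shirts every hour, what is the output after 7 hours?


Production rate: 6 shirts per hour
Time: 7 hours
Total: 6 x 7 = 42 shirts

42 shirts


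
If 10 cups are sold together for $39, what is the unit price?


Total cost: $39
Number of items: 10
Unit price: $39 / 10 = $3.90

$3.90


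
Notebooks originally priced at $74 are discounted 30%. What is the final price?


Calculate the discount amount:
30% of $74 = $22.20
Subtract from original:
$74 - $22.20 = $51.80

$51.80


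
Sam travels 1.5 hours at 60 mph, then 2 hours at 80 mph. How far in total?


Leg 1 distance:
60 x 1.5 = 90 miles
Leg 2 distance:
80 x 2 = 160 miles
Total distance:
90 + 160 = 250 miles

250 miles


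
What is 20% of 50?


Convert percentage to decimal:
20% = 0.2
Multiply:
50 x 0.2 = 10

10


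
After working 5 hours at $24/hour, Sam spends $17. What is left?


Calculate earnings:
5 x $24 = $120
Subtract spending:
$120 - $17 = $103

$103


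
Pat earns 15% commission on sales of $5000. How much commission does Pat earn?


Convert rate to decimal:
15% = 0.15
Multiply by sales:
$5000 x 0.15 = $750

$750


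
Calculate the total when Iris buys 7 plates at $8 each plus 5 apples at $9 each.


Cost of plates:
7 x $8 = $56
Cost of apples:
5 x $9 = $45
Add both:
$56 + $45 = $101

$101


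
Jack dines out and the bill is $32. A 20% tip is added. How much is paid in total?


Calculate the tip:
20% of $32 = $6.40
Add tip to meal cost:
$32 + $6.40 = $38.40

$38.40


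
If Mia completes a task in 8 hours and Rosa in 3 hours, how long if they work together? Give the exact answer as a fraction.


Mia's rate: 1/8 of the job per hour
Rosa's rate: 1/3 of the job per hour
Combined rate: 1/8 + 1/3 = 11/24 per hour
Time = 1 / (11/24) = 24/11 hours (≈ 2.18 hours)

24/11 hours


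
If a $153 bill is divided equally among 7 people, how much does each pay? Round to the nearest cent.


Total bill: $153
Number of people: 7
Each pays: $153 / 7 = $21.8571... ≈ $21.86

$21.86


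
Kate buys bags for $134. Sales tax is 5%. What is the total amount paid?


Calculate the tax:
5% of $134 = $6.70
Add tax to price:
$134 + $6.70 = $140.70

$140.70


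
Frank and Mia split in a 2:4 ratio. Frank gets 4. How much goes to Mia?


Find the multiplier:
4 / 2 = 2
Apply to Mia's share:
4 x 2 = 8

8


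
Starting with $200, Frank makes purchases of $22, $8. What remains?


Add up expenses:
$22 + $8 = $30
Subtract from budget:
$200 - $30 = $170

$170


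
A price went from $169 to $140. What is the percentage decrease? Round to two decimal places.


Find the absolute change:
|140 - 169| = 29
Divide by original and multiply by 100:
29 / 169 x 100 = 17.1597...% ≈ 17.16%

17.16%


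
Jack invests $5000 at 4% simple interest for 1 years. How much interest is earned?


Use the formula I = P x R x T / 100
P x R x T = 5000 x 4 x 1 = 20000
I = 20000 / 100 = $200

$200


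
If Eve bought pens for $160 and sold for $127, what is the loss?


Selling price = $127
Cost price = $160
Loss = cost price - selling price:
Loss = $160 - $127 = $33

$33


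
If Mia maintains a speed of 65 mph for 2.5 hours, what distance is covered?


Use the formula: distance = speed x time
Speed = 65 mph, Time = 2.5 hours
65 x 2.5 = 162.5 miles

162.5 miles


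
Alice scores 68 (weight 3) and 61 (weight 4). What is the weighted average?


Weighted sum:
3 x 68 + 4 x 61 = 448
Total weight:
3 + 4 = 7
Weighted average:
448 / 7 = 64

64


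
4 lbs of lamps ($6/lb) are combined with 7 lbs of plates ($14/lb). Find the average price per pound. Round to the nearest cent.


Cost of lamps:
4 x $6 = $24
Cost of plates:
7 x $14 = $98
Total cost: $24 + $98 = $122
Total weight: 11 lbs
Average: $122 / 11 = $11.0909... ≈ $11.09/lb

$11.09/lb


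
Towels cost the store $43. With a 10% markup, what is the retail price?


Calculate the markup amount:
10% of $43 = $4.30
Add to cost:
$43 + $4.30 = $47.30

$47.30


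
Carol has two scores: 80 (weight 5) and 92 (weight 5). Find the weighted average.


Weighted sum:
5 x 80 + 5 x 92 = 860
Total weight:
5 + 5 = 10
Weighted average:
860 / 10 = 86

86


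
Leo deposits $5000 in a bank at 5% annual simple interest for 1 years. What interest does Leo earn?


Use the formula I = P x R x T / 100
P x R x T = 5000 x 5 x 1 = 25000
I = 25000 / 100 = $250

$250


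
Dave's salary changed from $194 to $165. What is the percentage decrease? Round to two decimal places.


Find the absolute change:
|165 - 194| = 29
Divide by original and multiply by 100:
29 / 194 x 100 = 14.9484...% ≈ 14.95%

14.95%


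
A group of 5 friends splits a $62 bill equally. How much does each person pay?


Total bill: $62
Number of people: 5
Each pays: $62 / 5 = $12.40

$12.40


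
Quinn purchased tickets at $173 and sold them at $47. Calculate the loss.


Selling price = $47
Cost price = $173
Loss = cost price - selling price:
Loss = $173 - $47 = $126

$126


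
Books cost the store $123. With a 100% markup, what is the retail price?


Calculate the markup amount:
100% of $123 = $123
Add to cost:
$123 + $123 = $246

$246


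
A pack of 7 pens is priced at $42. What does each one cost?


Total cost: $42
Number of items: 7
Unit price: $42 / 7 = $6

$6


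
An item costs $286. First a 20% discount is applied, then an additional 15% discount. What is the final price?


First discount:
20% of $286 = $57.20
Price after first discount:
$286 - $57.20 = $228.80
Second discount:
15% of $228.80 = $34.32
Final price:
$228.80 - $34.32 = $194.48

$194.48


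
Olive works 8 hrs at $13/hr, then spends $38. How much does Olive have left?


Calculate earnings:
8 x $13 = $104
Subtract spending:
$104 - $38 = $66

$66


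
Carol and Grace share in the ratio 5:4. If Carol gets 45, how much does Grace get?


Find the multiplier:
45 / 5 = 9
Apply to Grace's share:
4 x 9 = 36

36


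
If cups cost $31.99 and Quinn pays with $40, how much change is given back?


Start with the amount paid:
$40
Subtract the price:
$40 - $31.99 = $8.01

$8.01


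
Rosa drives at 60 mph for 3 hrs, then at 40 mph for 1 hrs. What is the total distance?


Leg 1 distance:
60 x 3 = 180 miles
Leg 2 distance:
40 x 1 = 40 miles
Total distance:
180 + 40 = 220 miles

220 miles


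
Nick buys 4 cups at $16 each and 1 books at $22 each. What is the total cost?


Cost of cups:
4 x $16 = $64
Cost of books:
1 x $22 = $22
Add both:
$64 + $22 = $86

$86


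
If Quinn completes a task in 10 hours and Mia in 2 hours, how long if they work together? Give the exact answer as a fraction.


Quinn's rate: 1/10 of the job per hour
Mia's rate: 1/2 of the job per hour
Combined rate: 1/10 + 1/2 = 3/5 per hour
Time = 1 / (3/5) = 5/3 hours (≈ 1.67 hours)

5/3 hours


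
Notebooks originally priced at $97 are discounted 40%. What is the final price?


Calculate the discount amount:
40% of $97 = $38.80
Subtract from original:
$97 - $38.80 = $58.20

$58.20


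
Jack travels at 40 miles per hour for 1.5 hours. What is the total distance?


Use the formula: distance = speed x time
Speed = 40 mph, Time = 1.5 hours
40 x 1.5 = 60 miles

60 miles


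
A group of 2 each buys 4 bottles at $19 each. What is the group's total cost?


Cost per person:
4 x $19 = $76
Group total:
2 x $76 = $152

$152


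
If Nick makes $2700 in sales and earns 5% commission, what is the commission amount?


Convert rate to decimal:
5% = 0.05
Multiply by sales:
$2700 x 0.05 = $135

$135


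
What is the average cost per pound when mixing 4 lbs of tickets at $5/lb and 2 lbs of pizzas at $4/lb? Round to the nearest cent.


Cost of tickets:
4 x $5 = $20
Cost of pizzas:
2 x $4 = $8
Total cost: $20 + $8 = $28
Total weight: 6 lbs
Average: $28 / 6 = $4.6666... ≈ $4.67/lb

$4.67/lb


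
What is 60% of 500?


Convert percentage to decimal:
60% = 0.6
Multiply:
500 x 0.6 = 300

300


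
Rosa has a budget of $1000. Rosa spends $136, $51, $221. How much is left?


Add up expenses:
$136 + $51 + $221 = $408
Subtract from budget:
$1000 - $408 = $592

$592


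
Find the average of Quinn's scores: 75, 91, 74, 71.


Add the scores:
75 + 91 + 74 + 71 = 311
Divide by the number of tests:
311 / 4 = 77.75

77.75


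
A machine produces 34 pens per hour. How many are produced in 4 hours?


Production rate: 34 pens per hour
Time: 4 hours
Total: 34 x 4 = 136 pens

136 pens


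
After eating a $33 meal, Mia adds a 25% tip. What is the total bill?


Calculate the tip:
25% of $33 = $8.25
Add tip to meal cost:
$33 + $8.25 = $41.25

$41.25


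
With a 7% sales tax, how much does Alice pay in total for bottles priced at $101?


Calculate the tax:
7% of $101 = $7.07
Add tax to price:
$101 + $7.07 = $108.07

$108.07


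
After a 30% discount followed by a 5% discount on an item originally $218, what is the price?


First discount:
30% of $218 = $65.40
Price after first discount:
$218 - $65.40 = $152.60
Second discount:
5% of $152.60 = $7.63
Final price:
$152.60 - $7.63 = $144.97

$144.97


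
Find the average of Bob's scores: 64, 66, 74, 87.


Add the scores:
64 + 66 + 74 + 87 = 291
Divide by the number of tests:
291 / 4 = 72.75

72.75


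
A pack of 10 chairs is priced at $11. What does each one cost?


Total cost: $11
Number of items: 10
Unit price: $11 / 10 = $1.10

$1.10


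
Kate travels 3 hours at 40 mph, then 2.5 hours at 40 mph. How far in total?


Leg 1 distance:
40 x 3 = 120 miles
Leg 2 distance:
40 x 2.5 = 100 miles
Total distance:
120 + 100 = 220 miles

220 miles


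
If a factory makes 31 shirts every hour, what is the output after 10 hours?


Production rate: 31 shirts per hour
Time: 10 hours
Total: 31 x 10 = 310 shirts

310 shirts


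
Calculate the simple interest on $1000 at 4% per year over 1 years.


Use the formula I = P x R x T / 100
P x R x T = 1000 x 4 x 1 = 4000
I = 4000 / 100 = $40

$40


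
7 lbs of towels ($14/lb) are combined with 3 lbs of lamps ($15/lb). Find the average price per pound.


Cost of towels:
7 x $14 = $98
Cost of lamps:
3 x $15 = $45
Total cost: $98 + $45 = $143
Total weight: 10 lbs
Average: $143 / 10 = $14.30/lb

$14.30/lb


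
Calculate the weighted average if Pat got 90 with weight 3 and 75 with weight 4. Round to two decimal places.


Weighted sum:
3 x 90 + 4 x 75 = 570
Total weight:
3 + 4 = 7
Weighted average:
570 / 7 = 81.4285... ≈ 81.43

81.43


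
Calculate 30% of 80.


Convert percentage to decimal:
30% = 0.3
Multiply:
80 x 0.3 = 24

24


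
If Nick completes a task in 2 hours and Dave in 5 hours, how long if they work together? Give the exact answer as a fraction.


Nick's rate: 1/2 of the job per hour
Dave's rate: 1/5 of the job per hour
Combined rate: 1/2 + 1/5 = 7/10 per hour
Time = 1 / (7/10) = 10/7 hours (≈ 1.43 hours)

10/7 hours


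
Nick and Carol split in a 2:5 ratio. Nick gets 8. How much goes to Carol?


Find the multiplier:
8 / 2 = 4
Apply to Carol's share:
5 x 4 = 20

20


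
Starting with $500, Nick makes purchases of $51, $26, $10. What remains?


Add up expenses:
$51 + $26 + $10 = $87
Subtract from budget:
$500 - $87 = $413

$413


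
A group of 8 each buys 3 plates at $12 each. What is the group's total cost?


Cost per person:
3 x $12 = $36
Group total:
8 x $36 = $288

$288


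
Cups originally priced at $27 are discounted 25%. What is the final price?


Calculate the discount amount:
25% of $27 = $6.75
Subtract from original:
$27 - $6.75 = $20.25

$20.25


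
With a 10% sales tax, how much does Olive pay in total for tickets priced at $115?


Calculate the tax:
10% of $115 = $11.50
Add tax to price:
$115 + $11.50 = $126.50

$126.50


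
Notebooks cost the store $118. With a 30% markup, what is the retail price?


Calculate the markup amount:
30% of $118 = $35.40
Add to cost:
$118 + $35.40 = $153.40

$153.40


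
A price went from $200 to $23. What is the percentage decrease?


Find the absolute change:
|23 - 200| = 177
Divide by original and multiply by 100:
177 / 200 x 100 = 88.5%

88.5%
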